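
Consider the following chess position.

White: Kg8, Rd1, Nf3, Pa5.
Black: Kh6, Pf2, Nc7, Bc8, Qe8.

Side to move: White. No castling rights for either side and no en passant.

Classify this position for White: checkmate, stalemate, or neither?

White to move; white king on g8.
In check: yes, from the black queen on e8.
King squares — f7: attacked by Qe8; g7: attacked by Kh6; h7: attacked by Kh6; f8: attacked by Qe8; h8: attacked by Qe8.
Legal moves for White: none.
In check with no legal moves → checkmate.

checkmate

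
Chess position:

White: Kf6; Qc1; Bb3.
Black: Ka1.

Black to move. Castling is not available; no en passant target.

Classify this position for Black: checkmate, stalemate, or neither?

Black to move; black king on a1.
In check: yes, from the white queen on c1.
King squares — b1: attacked by Qc1; a2: attacked by Bb3; b2: attacked by Qc1.
Legal moves for Black: none.
In check with no legal moves → checkmate.

checkmate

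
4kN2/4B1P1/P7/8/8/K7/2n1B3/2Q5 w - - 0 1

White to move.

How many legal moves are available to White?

5

White to move; king on a3.
In check: yes, from the black knight on c2.
Legal moves: Ka4, Kb3, Kb2, Ka2, Qxc2.
Count: 5.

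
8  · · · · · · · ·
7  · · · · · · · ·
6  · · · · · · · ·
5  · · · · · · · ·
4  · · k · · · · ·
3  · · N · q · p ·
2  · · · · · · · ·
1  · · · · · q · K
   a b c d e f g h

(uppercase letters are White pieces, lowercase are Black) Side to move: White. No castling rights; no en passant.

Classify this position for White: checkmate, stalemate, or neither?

checkmate

White to move; white king on h1.
In check: yes, from the black queen on f1.
King squares — g1: attacked by Qf1; g2: attacked by Qf1; h2: attacked by Pg3.
Legal moves for White: none.
In check with no legal moves → checkmate.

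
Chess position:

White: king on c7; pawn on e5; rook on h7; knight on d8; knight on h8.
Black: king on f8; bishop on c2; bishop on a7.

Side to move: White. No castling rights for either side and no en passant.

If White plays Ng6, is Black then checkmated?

no

After Ng6: black king on f8; in check: yes, from the white knight on g6.
Black has 3 legal replies: Kg8, Ke8, Bxg6.
In check but a legal move exists → not checkmate.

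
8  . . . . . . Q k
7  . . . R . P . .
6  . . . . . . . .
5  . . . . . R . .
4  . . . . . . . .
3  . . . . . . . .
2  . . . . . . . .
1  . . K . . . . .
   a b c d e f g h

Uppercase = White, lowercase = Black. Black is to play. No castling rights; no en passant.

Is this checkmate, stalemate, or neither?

checkmate

Black to move; black king on h8.
In check: yes, from the white queen on g8.
King squares — g7: attacked by Qg8; h7: attacked by Qg8; g8: attacked by Pf7.
Legal moves for Black: none.
In check with no legal moves → checkmate.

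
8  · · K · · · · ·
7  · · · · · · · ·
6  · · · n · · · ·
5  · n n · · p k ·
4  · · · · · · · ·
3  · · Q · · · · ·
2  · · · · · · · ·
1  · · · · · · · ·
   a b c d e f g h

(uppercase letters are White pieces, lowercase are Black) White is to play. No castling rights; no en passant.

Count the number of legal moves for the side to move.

White to move; king on c8.
In check: yes, from the black knight on d6.
Legal moves: Kd8, Kb8.
Count: 2.

2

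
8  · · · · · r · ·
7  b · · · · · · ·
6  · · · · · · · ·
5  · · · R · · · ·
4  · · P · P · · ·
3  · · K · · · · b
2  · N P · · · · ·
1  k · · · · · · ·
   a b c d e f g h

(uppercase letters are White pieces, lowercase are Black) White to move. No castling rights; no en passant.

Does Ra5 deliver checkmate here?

After Ra5: black king on a1; in check: yes, from the white rook on a5.
Black has 1 legal reply: Kb1.
In check but a legal move exists → not checkmate.

no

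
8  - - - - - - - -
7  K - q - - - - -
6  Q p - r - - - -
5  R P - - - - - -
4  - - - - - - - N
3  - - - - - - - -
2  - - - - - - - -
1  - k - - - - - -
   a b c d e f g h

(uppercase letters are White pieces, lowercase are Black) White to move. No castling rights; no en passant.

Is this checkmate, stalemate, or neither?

neither

White to move; white king on a7.
In check: yes, from the black queen on c7.
King squares — a6: own queen; b6: attacked by Rd6; b7: attacked by Qc7; a8: available; b8: attacked by Qc7.
Legal moves for White: Ka8, Qb7.
White is in check but has 2 legal moves → neither.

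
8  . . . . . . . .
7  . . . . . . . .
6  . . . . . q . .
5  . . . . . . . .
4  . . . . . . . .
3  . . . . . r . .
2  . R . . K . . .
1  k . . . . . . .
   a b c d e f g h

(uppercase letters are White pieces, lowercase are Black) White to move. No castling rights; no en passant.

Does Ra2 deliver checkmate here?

no

After Ra2: black king on a1; in check: yes, from the white rook on a2.
Black has 2 legal replies: Kxa2, Kb1.
In check but a legal move exists → not checkmate.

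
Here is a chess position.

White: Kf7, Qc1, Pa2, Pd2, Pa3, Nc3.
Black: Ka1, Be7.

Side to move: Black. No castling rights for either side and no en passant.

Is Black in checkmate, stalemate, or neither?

checkmate

Black to move; black king on a1.
In check: yes, from the white queen on c1.
King squares — b1: attacked by Qc1; a2: attacked by Nc3; b2: attacked by Qc1.
Legal moves for Black: none.
In check with no legal moves → checkmate.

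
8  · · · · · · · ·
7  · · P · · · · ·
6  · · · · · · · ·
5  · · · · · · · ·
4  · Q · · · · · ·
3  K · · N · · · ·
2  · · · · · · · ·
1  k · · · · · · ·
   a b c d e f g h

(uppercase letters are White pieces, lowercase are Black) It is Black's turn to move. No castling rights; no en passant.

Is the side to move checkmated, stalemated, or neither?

stalemate

Black to move; black king on a1.
In check: no.
King squares — b1: attacked by Qb4; a2: attacked by Ka3; b2: attacked by Ka3.
Legal moves for Black: none.
Not in check and no legal moves → stalemate.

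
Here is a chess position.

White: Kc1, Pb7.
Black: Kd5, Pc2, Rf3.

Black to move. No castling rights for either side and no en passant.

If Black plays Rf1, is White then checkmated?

After Rf1: white king on c1; in check: yes, from the black rook on f1.
White has 3 legal replies: Kd2, Kxc2, Kb2.
In check but a legal move exists → not checkmate.

no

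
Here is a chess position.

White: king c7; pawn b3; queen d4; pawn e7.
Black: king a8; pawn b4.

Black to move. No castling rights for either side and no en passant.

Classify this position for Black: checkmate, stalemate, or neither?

stalemate

Black to move; black king on a8.
In check: no.
King squares — a7: attacked by Qd4; b7: attacked by Kc7; b8: attacked by Kc7.
Legal moves for Black: none.
Not in check and no legal moves → stalemate.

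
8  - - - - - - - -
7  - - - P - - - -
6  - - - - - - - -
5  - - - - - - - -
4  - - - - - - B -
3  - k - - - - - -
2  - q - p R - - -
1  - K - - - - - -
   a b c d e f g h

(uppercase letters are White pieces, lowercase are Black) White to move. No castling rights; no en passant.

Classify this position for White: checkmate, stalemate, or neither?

checkmate

White to move; white king on b1.
In check: yes, from the black queen on b2.
King squares — a1: attacked by Qb2; c1: attacked by Qb2; a2: attacked by Qb2; b2: attacked by Kb3; c2: attacked by Qb2.
Legal moves for White: none.
In check with no legal moves → checkmate.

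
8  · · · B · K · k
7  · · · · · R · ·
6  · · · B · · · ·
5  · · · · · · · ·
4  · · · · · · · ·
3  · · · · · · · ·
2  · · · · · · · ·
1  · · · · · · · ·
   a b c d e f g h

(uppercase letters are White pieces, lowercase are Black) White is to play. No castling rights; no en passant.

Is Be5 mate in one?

After Be5: black king on h8; in check: yes, from the white bishop on e5.
King squares — g7: attacked by Be5; h7: attacked by Rf7; g8: attacked by Kf8.
Black has no legal moves → checkmate.

yes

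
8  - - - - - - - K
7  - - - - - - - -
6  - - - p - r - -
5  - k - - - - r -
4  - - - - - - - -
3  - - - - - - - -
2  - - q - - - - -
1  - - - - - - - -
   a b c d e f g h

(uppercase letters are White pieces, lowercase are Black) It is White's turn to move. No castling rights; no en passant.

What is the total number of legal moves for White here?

0

White to move; king on h8.
In check: no.
Legal moves: none.
Count: 0.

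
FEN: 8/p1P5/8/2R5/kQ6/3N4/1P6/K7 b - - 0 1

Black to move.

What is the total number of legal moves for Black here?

Black to move; king on a4.
In check: yes, from the white queen on b4.
Legal moves: none.
Count: 0.

0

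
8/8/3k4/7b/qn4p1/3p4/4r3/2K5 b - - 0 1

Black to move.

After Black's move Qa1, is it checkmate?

After Qa1: white king on c1; in check: yes, from the black queen on a1.
King squares — b1: attacked by Qa1; d1: attacked by Qa1; b2: attacked by Qa1; c2: attacked by Re2; d2: attacked by Re2.
White has no legal moves → checkmate.

yes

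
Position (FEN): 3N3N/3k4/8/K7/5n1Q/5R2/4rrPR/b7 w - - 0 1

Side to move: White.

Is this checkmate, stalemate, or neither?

White to move; white king on a5.
In check: no.
Legal moves for White include: Nhf7, Ng6, Ndf7, Nb7, Ne6, Nc6, Kb6, Ka6, Kb5, Kb4, Ka4, Qh7+, Qe7+, Qh6, Qf6, Qh5, Qg5, Qg4+, ... (list truncated; more exist).
White has legal moves and is not in check → neither.

neither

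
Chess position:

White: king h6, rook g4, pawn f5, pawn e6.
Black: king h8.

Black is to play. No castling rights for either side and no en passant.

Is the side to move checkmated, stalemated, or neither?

Black to move; black king on h8.
In check: no.
King squares — g7: attacked by Rg4; h7: attacked by Kh6; g8: attacked by Rg4.
Legal moves for Black: none.
Not in check and no legal moves → stalemate.

stalemate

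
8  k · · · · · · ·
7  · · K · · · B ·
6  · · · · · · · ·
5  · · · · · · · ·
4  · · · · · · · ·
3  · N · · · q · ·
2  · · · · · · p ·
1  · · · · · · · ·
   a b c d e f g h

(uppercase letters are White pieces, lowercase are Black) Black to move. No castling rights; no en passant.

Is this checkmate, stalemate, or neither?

Black to move; black king on a8.
In check: no.
Legal moves for Black include: Ka7, Qf8, Qf7+, Qb7+, Qf6, Qc6+, Qh5, Qf5, Qd5, Qg4, Qf4+, Qe4, Qh3, Qg3+, Qe3, Qd3, Qc3+, Qxb3, ... (list truncated; more exist).
Black has legal moves and is not in check → neither.

neither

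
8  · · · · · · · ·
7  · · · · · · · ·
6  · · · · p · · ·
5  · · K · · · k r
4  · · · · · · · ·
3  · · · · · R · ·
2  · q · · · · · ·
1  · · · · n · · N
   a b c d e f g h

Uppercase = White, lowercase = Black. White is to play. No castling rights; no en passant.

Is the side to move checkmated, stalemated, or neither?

White to move; white king on c5.
In check: no.
Legal moves for White include: Kd6, Kc6, Kc4, Rf8, Rf7, Rf6, Rf5+, Rf4, Rh3, Rg3+, Re3, Rd3, Rc3, Rb3, Ra3, Rf2, Rf1, Ng3, ... (list truncated; more exist).
White has legal moves and is not in check → neither.

neither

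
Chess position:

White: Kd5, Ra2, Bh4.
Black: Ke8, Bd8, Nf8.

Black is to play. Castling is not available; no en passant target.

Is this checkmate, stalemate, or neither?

Black to move; black king on e8.
In check: no.
Legal moves for Black: Nh7, Nd7, Ng6, Ne6, Kf7, Kd7, Be7, Bc7, Bf6, Bb6, Bg5, Ba5, Bxh4.
Black has 13 legal moves and is not in check → neither.

neither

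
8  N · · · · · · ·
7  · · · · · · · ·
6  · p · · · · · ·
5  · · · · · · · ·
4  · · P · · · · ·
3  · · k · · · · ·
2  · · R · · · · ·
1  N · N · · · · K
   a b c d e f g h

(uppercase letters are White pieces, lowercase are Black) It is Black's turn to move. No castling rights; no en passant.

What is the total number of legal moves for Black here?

Black to move; king on c3.
In check: yes, from the white rook on c2.
Legal moves: Kd4, Kb4.
Count: 2.

2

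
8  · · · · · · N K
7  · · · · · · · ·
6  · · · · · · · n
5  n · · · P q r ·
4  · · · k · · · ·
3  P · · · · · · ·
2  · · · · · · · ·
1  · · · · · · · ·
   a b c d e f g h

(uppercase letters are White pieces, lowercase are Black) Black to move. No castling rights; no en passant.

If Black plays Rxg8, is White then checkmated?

yes

After Rxg8: white king on h8; in check: yes, from the black rook on g8.
King squares — g7: attacked by Rg8; h7: attacked by Qf5; g8: attacked by Nh6.
White has no legal moves → checkmate.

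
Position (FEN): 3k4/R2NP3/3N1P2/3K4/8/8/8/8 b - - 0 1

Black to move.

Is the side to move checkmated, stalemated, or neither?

checkmate

Black to move; black king on d8.
In check: yes, from the white pawn on e7.
King squares — c7: attacked by Ra7; d7: attacked by Ra7; e7: attacked by Pf6; c8: attacked by Nd6; e8: attacked by Nd6.
Legal moves for Black: none.
In check with no legal moves → checkmate.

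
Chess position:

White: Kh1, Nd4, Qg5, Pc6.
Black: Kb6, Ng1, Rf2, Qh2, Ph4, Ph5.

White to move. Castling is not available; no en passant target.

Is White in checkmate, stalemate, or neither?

White to move; white king on h1.
In check: yes, from the black queen on h2.
King squares — g1: attacked by Qh2; g2: attacked by Rf2; h2: attacked by Rf2.
Legal moves for White: none.
In check with no legal moves → checkmate.

checkmate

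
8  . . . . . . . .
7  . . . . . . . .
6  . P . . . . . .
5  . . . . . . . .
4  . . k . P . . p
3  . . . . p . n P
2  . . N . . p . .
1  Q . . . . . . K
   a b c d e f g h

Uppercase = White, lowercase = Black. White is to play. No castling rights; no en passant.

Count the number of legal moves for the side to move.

White to move; king on h1.
In check: yes, from the black knight on g3.
Legal moves: Kh2, Kg2.
Count: 2.

2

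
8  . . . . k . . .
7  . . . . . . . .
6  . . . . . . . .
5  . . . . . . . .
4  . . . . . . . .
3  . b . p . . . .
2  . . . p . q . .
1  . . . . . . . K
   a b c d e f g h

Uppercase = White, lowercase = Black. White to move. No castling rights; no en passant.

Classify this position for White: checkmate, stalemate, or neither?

White to move; white king on h1.
In check: no.
King squares — g1: attacked by Qf2; g2: attacked by Qf2; h2: attacked by Qf2.
Legal moves for White: none.
Not in check and no legal moves → stalemate.

stalemate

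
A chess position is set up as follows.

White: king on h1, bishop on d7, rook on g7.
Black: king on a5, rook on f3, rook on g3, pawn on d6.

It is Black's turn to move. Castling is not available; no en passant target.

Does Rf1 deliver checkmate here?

no

After Rf1: white king on h1; in check: yes, from the black rook on f1.
White has 1 legal reply: Kh2.
In check but a legal move exists → not checkmate.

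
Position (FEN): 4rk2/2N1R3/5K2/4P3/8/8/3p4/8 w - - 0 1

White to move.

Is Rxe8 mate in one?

After Rxe8: black king on f8; in check: yes, from the white rook on e8.
King squares — e7: attacked by Kf6; f7: attacked by Kf6; g7: attacked by Kf6; e8: attacked by Nc7; g8: attacked by Re8.
Black has no legal moves → checkmate.

yes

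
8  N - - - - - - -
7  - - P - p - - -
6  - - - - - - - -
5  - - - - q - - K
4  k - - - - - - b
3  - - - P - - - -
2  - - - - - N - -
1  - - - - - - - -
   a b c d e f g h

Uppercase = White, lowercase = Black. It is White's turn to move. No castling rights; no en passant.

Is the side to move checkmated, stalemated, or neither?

neither

White to move; white king on h5.
In check: yes, from the black queen on e5.
Legal moves for White: Kh6, Kg6, Kxh4, Kg4.
White is in check but has 4 legal moves → neither.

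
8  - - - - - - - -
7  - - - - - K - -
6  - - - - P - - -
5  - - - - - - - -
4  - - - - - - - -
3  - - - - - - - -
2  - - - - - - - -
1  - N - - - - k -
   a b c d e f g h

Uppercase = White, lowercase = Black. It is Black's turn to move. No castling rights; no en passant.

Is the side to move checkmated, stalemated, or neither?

neither

Black to move; black king on g1.
In check: no.
Legal moves for Black: Kh2, Kg2, Kf2, Kh1, Kf1.
Black has 5 legal moves and is not in check → neither.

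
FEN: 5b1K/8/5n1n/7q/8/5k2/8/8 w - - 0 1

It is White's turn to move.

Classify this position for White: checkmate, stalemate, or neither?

White to move; white king on h8.
In check: no.
King squares — g7: attacked by Bf8; h7: attacked by Nf6; g8: attacked by Nf6.
Legal moves for White: none.
Not in check and no legal moves → stalemate.

stalemate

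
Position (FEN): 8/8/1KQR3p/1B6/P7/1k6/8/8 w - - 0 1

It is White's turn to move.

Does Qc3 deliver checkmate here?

After Qc3: black king on b3; in check: yes, from the white queen on c3.
Black has 2 legal replies: Kxc3, Ka2.
In check but a legal move exists → not checkmate.

no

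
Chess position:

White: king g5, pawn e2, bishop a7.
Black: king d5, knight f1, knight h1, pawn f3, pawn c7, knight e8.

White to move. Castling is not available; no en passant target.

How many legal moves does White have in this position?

White to move; king on g5.
In check: no.
Legal moves: Bb8, Bb6, Bc5, Bd4, Be3, Bf2, Bg1, Kh6, Kg6, Kh5, Kf5, Kh4, Kg4, Kf4, exf3, e3, e4+.
Count: 17.

17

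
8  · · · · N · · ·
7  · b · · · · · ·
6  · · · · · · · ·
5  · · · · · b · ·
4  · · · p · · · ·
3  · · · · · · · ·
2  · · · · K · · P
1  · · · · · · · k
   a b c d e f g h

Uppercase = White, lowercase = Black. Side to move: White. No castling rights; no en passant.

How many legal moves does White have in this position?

11

White to move; king on e2.
In check: no.
Legal moves: Ng7, Nc7, Nf6, Nd6, Kf2, Kd2, Kf1, Ke1, Kd1, h3, h4.
Count: 11.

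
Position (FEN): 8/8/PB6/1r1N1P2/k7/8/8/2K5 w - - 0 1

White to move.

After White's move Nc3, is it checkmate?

no

After Nc3: black king on a4; in check: yes, from the white knight on c3.
Black has 3 legal replies: Kb4, Kb3, Ka3.
In check but a legal move exists → not checkmate.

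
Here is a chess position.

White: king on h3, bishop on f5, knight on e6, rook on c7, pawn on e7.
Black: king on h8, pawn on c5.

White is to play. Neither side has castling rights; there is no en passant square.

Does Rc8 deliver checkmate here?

After Rc8: black king on h8; in check: yes, from the white rook on c8.
King squares — g7: attacked by Ne6; h7: attacked by Bf5; g8: attacked by Rc8.
Black has no legal moves → checkmate.

yes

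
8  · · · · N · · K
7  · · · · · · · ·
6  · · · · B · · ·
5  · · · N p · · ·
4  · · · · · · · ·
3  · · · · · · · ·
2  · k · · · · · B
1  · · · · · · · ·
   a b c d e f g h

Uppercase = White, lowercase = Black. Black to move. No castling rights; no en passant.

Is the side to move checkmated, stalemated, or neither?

neither

Black to move; black king on b2.
In check: no.
Legal moves for Black: Kb3, Ka3, Kc2, Ka2, Kc1, Kb1, Ka1, e4.
Black has 8 legal moves and is not in check → neither.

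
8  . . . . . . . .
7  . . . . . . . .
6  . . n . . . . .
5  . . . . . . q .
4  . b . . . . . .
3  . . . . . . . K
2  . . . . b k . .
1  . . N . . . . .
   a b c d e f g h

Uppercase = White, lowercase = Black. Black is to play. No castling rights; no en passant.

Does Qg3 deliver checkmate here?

After Qg3: white king on h3; in check: yes, from the black queen on g3.
King squares — g2: attacked by Kf2; h2: attacked by Qg3; g3: attacked by Kf2; g4: attacked by Be2; h4: attacked by Qg3.
White has no legal moves → checkmate.

yes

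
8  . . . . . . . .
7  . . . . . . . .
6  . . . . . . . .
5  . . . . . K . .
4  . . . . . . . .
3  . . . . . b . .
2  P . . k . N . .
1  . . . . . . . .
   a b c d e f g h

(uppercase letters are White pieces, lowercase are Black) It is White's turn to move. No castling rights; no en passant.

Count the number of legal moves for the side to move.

14

White to move; king on f5.
In check: no.
Legal moves: Kg6, Kf6, Ke6, Kg5, Ke5, Kf4, Ng4, Ne4+, Nh3, Nd3, Nh1, Nd1, a3, a4.
Count: 14.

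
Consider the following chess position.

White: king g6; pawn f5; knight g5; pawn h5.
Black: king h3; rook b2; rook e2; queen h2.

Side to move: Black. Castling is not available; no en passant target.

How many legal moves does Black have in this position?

Black to move; king on h3.
In check: yes, from the white knight on g5.
Legal moves: Kh4, Kg4, Kg3, Kg2.
Count: 4.

4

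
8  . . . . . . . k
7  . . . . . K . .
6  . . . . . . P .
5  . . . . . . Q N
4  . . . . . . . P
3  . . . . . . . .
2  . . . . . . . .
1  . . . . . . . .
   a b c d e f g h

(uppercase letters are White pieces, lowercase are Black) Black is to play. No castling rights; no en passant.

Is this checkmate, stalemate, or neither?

stalemate

Black to move; black king on h8.
In check: no.
King squares — g7: attacked by Nh5; h7: attacked by Pg6; g8: attacked by Kf7.
Legal moves for Black: none.
Not in check and no legal moves → stalemate.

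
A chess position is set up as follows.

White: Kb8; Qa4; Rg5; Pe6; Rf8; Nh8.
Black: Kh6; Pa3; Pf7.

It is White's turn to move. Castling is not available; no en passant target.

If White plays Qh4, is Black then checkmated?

After Qh4: black king on h6; in check: yes, from the white queen on h4.
King squares — g5: attacked by Qh4; h5: attacked by Qh4; g6: attacked by Rg5; g7: attacked by Rg5; h7: attacked by Qh4.
Black has no legal moves → checkmate.

yes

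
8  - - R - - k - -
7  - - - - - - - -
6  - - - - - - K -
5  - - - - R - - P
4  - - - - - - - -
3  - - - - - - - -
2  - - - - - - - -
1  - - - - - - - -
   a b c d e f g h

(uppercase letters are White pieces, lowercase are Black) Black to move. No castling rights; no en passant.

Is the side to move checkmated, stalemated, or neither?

Black to move; black king on f8.
In check: yes, from the white rook on c8.
King squares — e7: attacked by Re5; f7: attacked by Kg6; g7: attacked by Kg6; e8: attacked by Re5; g8: attacked by Rc8.
Legal moves for Black: none.
In check with no legal moves → checkmate.

checkmate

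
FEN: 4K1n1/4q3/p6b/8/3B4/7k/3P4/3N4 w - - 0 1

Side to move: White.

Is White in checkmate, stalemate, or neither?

checkmate

White to move; white king on e8.
In check: yes, from the black queen on e7.
King squares — d7: attacked by Qe7; e7: attacked by Ng8; f7: attacked by Qe7; d8: attacked by Qe7; f8: attacked by Bh6.
Legal moves for White: none.
In check with no legal moves → checkmate.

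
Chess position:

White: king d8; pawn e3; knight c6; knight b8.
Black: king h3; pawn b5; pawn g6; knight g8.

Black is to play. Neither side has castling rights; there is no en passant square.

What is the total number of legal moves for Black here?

10

Black to move; king on h3.
In check: no.
Legal moves: Ne7, Nh6, Nf6, Kh4, Kg4, Kg3, Kh2, Kg2, g5, b4.
Count: 10.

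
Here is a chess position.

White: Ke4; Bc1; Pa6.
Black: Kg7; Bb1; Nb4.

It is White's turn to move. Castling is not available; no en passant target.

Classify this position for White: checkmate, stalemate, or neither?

neither

White to move; white king on e4.
In check: yes, from the black bishop on b1.
King squares — d3: attacked by Bb1; e3: available; f3: available; d4: available; f4: available; d5: attacked by Nb4; e5: available; f5: attacked by Bb1.
Legal moves for White: Ke5, Kf4, Kd4, Kf3, Ke3.
White is in check but has 5 legal moves → neither.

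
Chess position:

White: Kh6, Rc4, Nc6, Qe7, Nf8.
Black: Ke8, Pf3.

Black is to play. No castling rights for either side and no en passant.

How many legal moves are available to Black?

0

Black to move; king on e8.
In check: yes, from the white queen on e7.
Legal moves: none.
Count: 0.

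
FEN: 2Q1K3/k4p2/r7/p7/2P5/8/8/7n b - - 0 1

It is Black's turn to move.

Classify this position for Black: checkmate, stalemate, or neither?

Black to move; black king on a7.
In check: no.
Legal moves for Black: Kb6, Rh6, Rg6, Rf6, Re6+, Rd6, Rc6, Rb6, Ng3, Nf2, f6, a4, f5.
Black has 13 legal moves and is not in check → neither.

neither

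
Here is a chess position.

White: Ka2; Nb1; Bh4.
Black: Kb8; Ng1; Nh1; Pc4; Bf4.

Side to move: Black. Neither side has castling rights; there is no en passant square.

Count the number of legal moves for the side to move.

Black to move; king on b8.
In check: no.
Legal moves: Kc8, Ka8, Kc7, Kb7, Ka7, Bc7, Bh6, Bd6, Bg5, Be5, Bg3, Be3, Bh2, Bd2, Bc1, Ng3, Nf2, Nh3, Nf3, Ne2, c3.
Count: 21.

21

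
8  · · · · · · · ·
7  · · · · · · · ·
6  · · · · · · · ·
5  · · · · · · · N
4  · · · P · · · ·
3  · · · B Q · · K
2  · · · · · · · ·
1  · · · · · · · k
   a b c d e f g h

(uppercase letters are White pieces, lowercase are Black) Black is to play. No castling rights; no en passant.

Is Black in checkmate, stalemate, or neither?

stalemate

Black to move; black king on h1.
In check: no.
King squares — g1: attacked by Qe3; g2: attacked by Kh3; h2: attacked by Kh3.
Legal moves for Black: none.
Not in check and no legal moves → stalemate.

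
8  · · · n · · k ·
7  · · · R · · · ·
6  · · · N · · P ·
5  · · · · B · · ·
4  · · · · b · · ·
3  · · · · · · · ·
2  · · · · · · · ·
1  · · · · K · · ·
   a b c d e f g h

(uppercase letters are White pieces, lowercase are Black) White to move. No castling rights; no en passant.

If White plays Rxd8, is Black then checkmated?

After Rxd8: black king on g8; in check: yes, from the white rook on d8.
King squares — f7: attacked by Nd6; g7: attacked by Be5; h7: attacked by Pg6; f8: attacked by Rd8; h8: attacked by Be5.
Black has no legal moves → checkmate.

yes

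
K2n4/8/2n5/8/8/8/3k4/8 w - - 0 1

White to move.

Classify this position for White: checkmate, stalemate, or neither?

stalemate

White to move; white king on a8.
In check: no.
King squares — a7: attacked by Nc6; b7: attacked by Nd8; b8: attacked by Nc6.
Legal moves for White: none.
Not in check and no legal moves → stalemate.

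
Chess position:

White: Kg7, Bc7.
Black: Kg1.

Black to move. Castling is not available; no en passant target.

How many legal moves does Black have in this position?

Black to move; king on g1.
In check: no.
Legal moves: Kg2, Kf2, Kh1, Kf1.
Count: 4.

4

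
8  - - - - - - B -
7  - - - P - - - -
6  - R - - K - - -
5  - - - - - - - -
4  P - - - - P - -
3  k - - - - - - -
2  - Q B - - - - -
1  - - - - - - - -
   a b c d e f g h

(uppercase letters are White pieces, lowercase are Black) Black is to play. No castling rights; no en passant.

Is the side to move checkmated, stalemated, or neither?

checkmate

Black to move; black king on a3.
In check: yes, from the white queen on b2.
King squares — a2: attacked by Qb2; b2: attacked by Rb6; b3: attacked by Qb2; a4: attacked by Bc2; b4: attacked by Qb2.
Legal moves for Black: none.
In check with no legal moves → checkmate.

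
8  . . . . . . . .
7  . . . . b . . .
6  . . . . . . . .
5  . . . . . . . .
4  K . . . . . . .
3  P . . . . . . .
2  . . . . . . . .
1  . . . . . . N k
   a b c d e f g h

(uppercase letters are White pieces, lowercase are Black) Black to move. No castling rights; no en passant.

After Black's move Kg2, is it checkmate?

no

After Kg2: white king on a4; in check: no.
White is not in check, so this cannot be checkmate.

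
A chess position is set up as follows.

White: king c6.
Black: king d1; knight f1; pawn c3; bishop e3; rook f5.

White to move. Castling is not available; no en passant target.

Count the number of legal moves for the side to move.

4

White to move; king on c6.
In check: no.
Legal moves: Kd7, Kc7, Kb7, Kd6.
Count: 4.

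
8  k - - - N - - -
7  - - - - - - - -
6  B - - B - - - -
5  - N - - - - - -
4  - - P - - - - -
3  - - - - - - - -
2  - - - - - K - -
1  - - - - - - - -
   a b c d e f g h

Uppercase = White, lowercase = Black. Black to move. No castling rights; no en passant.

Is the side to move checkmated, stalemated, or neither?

Black to move; black king on a8.
In check: no.
King squares — a7: attacked by Nb5; b7: attacked by Ba6; b8: attacked by Bd6.
Legal moves for Black: none.
Not in check and no legal moves → stalemate.

stalemate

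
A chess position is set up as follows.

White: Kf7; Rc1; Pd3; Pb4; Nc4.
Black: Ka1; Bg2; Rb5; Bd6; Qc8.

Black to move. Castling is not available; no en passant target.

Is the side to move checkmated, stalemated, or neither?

neither

Black to move; black king on a1.
In check: yes, from the white rook on c1.
Legal moves for Black: Ka2.
Black is in check but has 1 legal move → neither.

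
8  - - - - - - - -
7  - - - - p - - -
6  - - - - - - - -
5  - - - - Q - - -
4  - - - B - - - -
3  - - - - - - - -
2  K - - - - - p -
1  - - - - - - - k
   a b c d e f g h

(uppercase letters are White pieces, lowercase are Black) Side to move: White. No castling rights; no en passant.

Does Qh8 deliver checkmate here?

After Qh8: black king on h1; in check: yes, from the white queen on h8.
King squares — g1: attacked by Bd4; g2: own pawn; h2: attacked by Qh8.
Black has no legal moves → checkmate.

yes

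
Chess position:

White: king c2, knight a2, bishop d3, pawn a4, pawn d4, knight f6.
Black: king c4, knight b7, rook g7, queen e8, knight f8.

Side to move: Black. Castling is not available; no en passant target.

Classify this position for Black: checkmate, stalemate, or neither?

Black to move; black king on c4.
In check: yes, from the white bishop on d3.
Legal moves for Black: Kxd4.
Black is in check but has 1 legal move → neither.

neither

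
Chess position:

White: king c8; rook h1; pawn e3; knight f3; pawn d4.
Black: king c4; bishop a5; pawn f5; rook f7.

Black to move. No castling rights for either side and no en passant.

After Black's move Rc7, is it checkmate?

After Rc7: white king on c8; in check: yes, from the black rook on c7.
White has 2 legal replies: Kd8, Kb8.
In check but a legal move exists → not checkmate.

no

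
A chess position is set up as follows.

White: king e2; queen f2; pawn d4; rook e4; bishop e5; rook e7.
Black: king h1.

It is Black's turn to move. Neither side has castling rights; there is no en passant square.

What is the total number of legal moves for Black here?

Black to move; king on h1.
In check: no.
Legal moves: none.
Count: 0.

0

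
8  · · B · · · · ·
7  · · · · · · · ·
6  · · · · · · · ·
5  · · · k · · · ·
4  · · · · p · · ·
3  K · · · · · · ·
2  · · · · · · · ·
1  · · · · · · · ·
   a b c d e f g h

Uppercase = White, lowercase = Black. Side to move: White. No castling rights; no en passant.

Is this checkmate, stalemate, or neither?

White to move; white king on a3.
In check: no.
Legal moves for White: Bd7, Bb7+, Be6+, Ba6, Bf5, Bg4, Bh3, Kb4, Ka4, Kb3, Kb2, Ka2.
White has 12 legal moves and is not in check → neither.

neither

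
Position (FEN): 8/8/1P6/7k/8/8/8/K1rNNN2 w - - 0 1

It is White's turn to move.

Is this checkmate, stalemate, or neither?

White to move; white king on a1.
In check: yes, from the black rook on c1.
Legal moves for White: Kb2, Ka2.
White is in check but has 2 legal moves → neither.

neither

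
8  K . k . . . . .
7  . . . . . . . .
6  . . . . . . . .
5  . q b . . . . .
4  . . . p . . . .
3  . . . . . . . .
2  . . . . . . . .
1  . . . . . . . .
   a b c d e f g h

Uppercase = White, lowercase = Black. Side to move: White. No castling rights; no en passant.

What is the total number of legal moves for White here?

White to move; king on a8.
In check: no.
Legal moves: none.
Count: 0.

0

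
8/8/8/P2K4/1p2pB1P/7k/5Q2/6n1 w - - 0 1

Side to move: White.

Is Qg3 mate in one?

After Qg3: black king on h3; in check: yes, from the white queen on g3.
King squares — g2: attacked by Qg3; h2: attacked by Qg3; g3: attacked by Bf4; g4: attacked by Qg3; h4: attacked by Qg3.
Black has no legal moves → checkmate.

yes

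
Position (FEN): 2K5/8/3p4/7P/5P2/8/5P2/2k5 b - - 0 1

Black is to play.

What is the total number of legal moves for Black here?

6

Black to move; king on c1.
In check: no.
Legal moves: Kd2, Kc2, Kb2, Kd1, Kb1, d5.
Count: 6.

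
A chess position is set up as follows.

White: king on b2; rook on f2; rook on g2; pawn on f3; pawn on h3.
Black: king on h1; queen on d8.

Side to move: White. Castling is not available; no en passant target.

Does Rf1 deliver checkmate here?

no

After Rf1: black king on h1; in check: yes, from the white rook on f1.
Black has 1 legal reply: Kxg2.
In check but a legal move exists → not checkmate.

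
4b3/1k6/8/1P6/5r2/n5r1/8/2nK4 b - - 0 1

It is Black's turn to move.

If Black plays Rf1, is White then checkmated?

no

After Rf1: white king on d1; in check: yes, from the black rook on f1.
White has 1 legal reply: Kd2.
In check but a legal move exists → not checkmate.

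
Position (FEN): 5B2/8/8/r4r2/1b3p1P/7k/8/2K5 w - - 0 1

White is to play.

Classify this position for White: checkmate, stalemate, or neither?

neither

White to move; white king on c1.
In check: no.
Legal moves for White: Bg7, Be7, Bh6, Bd6, Bc5, Bxb4, Kc2, Kb2, Kd1, Kb1, h5.
White has 11 legal moves and is not in check → neither.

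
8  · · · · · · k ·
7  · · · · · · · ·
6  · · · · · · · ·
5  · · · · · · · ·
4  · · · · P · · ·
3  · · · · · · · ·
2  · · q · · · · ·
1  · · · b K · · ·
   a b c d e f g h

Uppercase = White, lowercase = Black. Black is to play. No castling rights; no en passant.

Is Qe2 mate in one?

After Qe2: white king on e1; in check: yes, from the black queen on e2.
King squares — d1: attacked by Qe2; f1: attacked by Qe2; d2: attacked by Qe2; e2: attacked by Bd1; f2: attacked by Qe2.
White has no legal moves → checkmate.

yes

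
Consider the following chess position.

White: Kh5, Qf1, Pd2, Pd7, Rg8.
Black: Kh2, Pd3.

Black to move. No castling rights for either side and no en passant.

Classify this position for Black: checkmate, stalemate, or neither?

stalemate

Black to move; black king on h2.
In check: no.
King squares — g1: attacked by Qf1; h1: attacked by Qf1; g2: attacked by Qf1; g3: attacked by Rg8; h3: attacked by Qf1.
Legal moves for Black: none.
Not in check and no legal moves → stalemate.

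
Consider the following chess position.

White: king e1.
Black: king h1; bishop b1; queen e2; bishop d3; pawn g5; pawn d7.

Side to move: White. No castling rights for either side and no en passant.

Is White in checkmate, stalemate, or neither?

checkmate

White to move; white king on e1.
In check: yes, from the black queen on e2.
King squares — d1: attacked by Qe2; f1: attacked by Qe2; d2: attacked by Qe2; e2: attacked by Bd3; f2: attacked by Qe2.
Legal moves for White: none.
In check with no legal moves → checkmate.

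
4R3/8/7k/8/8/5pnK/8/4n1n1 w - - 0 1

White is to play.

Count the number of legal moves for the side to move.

White to move; king on h3.
In check: yes, from the black knight on g1.
Legal moves: Kh4, Kg4, Kxg3, Kh2.
Count: 4.

4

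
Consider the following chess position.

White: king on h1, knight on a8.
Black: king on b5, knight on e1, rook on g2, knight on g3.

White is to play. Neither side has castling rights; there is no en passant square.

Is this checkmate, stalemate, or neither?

White to move; white king on h1.
In check: yes, from the black knight on g3.
King squares — g1: attacked by Rg2; g2: attacked by Ne1; h2: attacked by Rg2.
Legal moves for White: none.
In check with no legal moves → checkmate.

checkmate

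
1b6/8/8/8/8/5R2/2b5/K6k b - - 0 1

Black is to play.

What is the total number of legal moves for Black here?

Black to move; king on h1.
In check: no.
Legal moves: Bc7, Ba7, Bd6, Be5+, Bf4, Bg3, Bh2, Bh7, Bg6, Bf5, Be4, Ba4, Bd3, Bb3, Bd1, Bb1, Kh2, Kg2, Kg1.
Count: 19.

19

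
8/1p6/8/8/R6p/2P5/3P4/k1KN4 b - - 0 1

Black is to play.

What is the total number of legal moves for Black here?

0

Black to move; king on a1.
In check: yes, from the white rook on a4.
Legal moves: none.
Count: 0.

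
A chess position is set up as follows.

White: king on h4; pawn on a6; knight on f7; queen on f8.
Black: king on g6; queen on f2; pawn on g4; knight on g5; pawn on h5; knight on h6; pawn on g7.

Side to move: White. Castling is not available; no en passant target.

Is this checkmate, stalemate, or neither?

White to move; white king on h4.
In check: yes, from the black queen on f2.
King squares — g3: attacked by Qf2; h3: attacked by Pg4; g4: attacked by Ph5; g5: attacked by Kg6; h5: attacked by Kg6.
Legal moves for White: none.
In check with no legal moves → checkmate.

checkmate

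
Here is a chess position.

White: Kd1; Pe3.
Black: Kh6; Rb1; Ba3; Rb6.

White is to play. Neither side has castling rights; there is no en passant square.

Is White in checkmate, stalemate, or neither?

White to move; white king on d1.
In check: yes, from the black rook on b1.
King squares — c1: attacked by Rb1; e1: attacked by Rb1; c2: available; d2: available; e2: available.
Legal moves for White: Ke2, Kd2, Kc2.
White is in check but has 3 legal moves → neither.

neither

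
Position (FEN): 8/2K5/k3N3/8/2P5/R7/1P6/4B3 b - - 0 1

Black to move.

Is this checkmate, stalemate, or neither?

Black to move; black king on a6.
In check: yes, from the white rook on a3.
King squares — a5: attacked by Be1; b5: attacked by Pc4; b6: attacked by Kc7; a7: attacked by Ra3; b7: attacked by Kc7.
Legal moves for Black: none.
In check with no legal moves → checkmate.

checkmate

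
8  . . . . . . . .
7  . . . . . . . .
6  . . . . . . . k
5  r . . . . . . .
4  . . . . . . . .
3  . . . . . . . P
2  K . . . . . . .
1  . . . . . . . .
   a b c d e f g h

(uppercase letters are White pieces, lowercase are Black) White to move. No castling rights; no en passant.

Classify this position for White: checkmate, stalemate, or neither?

neither

White to move; white king on a2.
In check: yes, from the black rook on a5.
Legal moves for White: Kb3, Kb2, Kb1.
White is in check but has 3 legal moves → neither.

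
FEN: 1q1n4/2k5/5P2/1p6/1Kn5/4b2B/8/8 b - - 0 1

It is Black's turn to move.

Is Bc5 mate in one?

no

After Bc5: white king on b4; in check: yes, from the black bishop on c5.
White has 3 legal replies: Kxc5, Kc3, Kb3.
In check but a legal move exists → not checkmate.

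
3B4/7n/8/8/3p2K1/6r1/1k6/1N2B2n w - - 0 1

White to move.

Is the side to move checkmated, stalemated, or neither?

neither

White to move; white king on g4.
In check: yes, from the black rook on g3.
Legal moves for White: Kh5, Kf5, Kh4, Kf4, Bxg3.
White is in check but has 5 legal moves → neither.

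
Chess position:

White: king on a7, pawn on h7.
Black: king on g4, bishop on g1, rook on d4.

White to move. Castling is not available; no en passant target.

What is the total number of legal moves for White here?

9

White to move; king on a7.
In check: no.
Legal moves: Kb8, Ka8, Kb7, Kb6, Ka6, h8=Q, h8=R, h8=B, h8=N.
Count: 9.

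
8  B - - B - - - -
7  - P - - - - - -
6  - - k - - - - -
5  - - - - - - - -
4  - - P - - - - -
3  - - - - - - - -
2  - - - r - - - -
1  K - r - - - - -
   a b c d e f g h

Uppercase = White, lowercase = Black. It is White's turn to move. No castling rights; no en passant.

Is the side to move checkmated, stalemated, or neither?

White to move; white king on a1.
In check: yes, from the black rook on c1.
King squares — b1: attacked by Rc1; a2: attacked by Rd2; b2: attacked by Rd2.
Legal moves for White: none.
In check with no legal moves → checkmate.

checkmate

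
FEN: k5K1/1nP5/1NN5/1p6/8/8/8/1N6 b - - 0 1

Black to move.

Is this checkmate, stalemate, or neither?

Black to move; black king on a8.
In check: yes, from the white knight on b6.
King squares — a7: attacked by Nc6; b7: own knight; b8: attacked by Nc6.
Legal moves for Black: none.
In check with no legal moves → checkmate.

checkmate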